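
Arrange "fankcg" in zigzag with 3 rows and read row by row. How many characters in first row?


Zigzag "fankcg" into 3 rows:
Placing characters:
  'f' => row 0
  'a' => row 1
  'n' => row 2
  'k' => row 1
  'c' => row 0
  'g' => row 1
Rows:
  Row 0: "fc"
  Row 1: "akg"
  Row 2: "n"
First row length: 2

2


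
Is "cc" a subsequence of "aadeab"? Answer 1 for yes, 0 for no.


Check if "cc" is a subsequence of "aadeab"
Greedy scan:
  Position 0 ('a'): no match needed
  Position 1 ('a'): no match needed
  Position 2 ('d'): no match needed
  Position 3 ('e'): no match needed
  Position 4 ('a'): no match needed
  Position 5 ('b'): no match needed
Only matched 0/2 characters => not a subsequence

0


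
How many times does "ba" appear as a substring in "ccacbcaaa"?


Searching for "ba" in "ccacbcaaa"
Scanning each position:
  Position 0: "cc" => no
  Position 1: "ca" => no
  Position 2: "ac" => no
  Position 3: "cb" => no
  Position 4: "bc" => no
  Position 5: "ca" => no
  Position 6: "aa" => no
  Position 7: "aa" => no
Total occurrences: 0

0


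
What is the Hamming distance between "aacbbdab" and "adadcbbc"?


Comparing "aacbbdab" and "adadcbbc" position by position:
  Position 0: 'a' vs 'a' => same
  Position 1: 'a' vs 'd' => differ
  Position 2: 'c' vs 'a' => differ
  Position 3: 'b' vs 'd' => differ
  Position 4: 'b' vs 'c' => differ
  Position 5: 'd' vs 'b' => differ
  Position 6: 'a' vs 'b' => differ
  Position 7: 'b' vs 'c' => differ
Total differences (Hamming distance): 7

7


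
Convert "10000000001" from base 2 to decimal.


Input: "10000000001" in base 2
Positional expansion:
  Digit '1' (value 1) x 2^10 = 1024
  Digit '0' (value 0) x 2^9 = 0
  Digit '0' (value 0) x 2^8 = 0
  Digit '0' (value 0) x 2^7 = 0
  Digit '0' (value 0) x 2^6 = 0
  Digit '0' (value 0) x 2^5 = 0
  Digit '0' (value 0) x 2^4 = 0
  Digit '0' (value 0) x 2^3 = 0
  Digit '0' (value 0) x 2^2 = 0
  Digit '0' (value 0) x 2^1 = 0
  Digit '1' (value 1) x 2^0 = 1
Sum = 1025

1025


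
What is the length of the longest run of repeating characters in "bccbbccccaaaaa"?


Input: "bccbbccccaaaaa"
Scanning for longest run:
  Position 1 ('c'): new char, reset run to 1
  Position 2 ('c'): continues run of 'c', length=2
  Position 3 ('b'): new char, reset run to 1
  Position 4 ('b'): continues run of 'b', length=2
  Position 5 ('c'): new char, reset run to 1
  Position 6 ('c'): continues run of 'c', length=2
  Position 7 ('c'): continues run of 'c', length=3
  Position 8 ('c'): continues run of 'c', length=4
  Position 9 ('a'): new char, reset run to 1
  Position 10 ('a'): continues run of 'a', length=2
  Position 11 ('a'): continues run of 'a', length=3
  Position 12 ('a'): continues run of 'a', length=4
  Position 13 ('a'): continues run of 'a', length=5
Longest run: 'a' with length 5

5


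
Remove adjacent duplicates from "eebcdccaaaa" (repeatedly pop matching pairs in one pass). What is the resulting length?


Input: eebcdccaaaa
Stack-based adjacent duplicate removal:
  Read 'e': push. Stack: e
  Read 'e': matches stack top 'e' => pop. Stack: (empty)
  Read 'b': push. Stack: b
  Read 'c': push. Stack: bc
  Read 'd': push. Stack: bcd
  Read 'c': push. Stack: bcdc
  Read 'c': matches stack top 'c' => pop. Stack: bcd
  Read 'a': push. Stack: bcda
  Read 'a': matches stack top 'a' => pop. Stack: bcd
  Read 'a': push. Stack: bcda
  Read 'a': matches stack top 'a' => pop. Stack: bcd
Final stack: "bcd" (length 3)

3


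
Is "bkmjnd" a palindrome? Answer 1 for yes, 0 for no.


Input: bkmjnd
Reversed: dnjmkb
  Compare pos 0 ('b') with pos 5 ('d'): MISMATCH
  Compare pos 1 ('k') with pos 4 ('n'): MISMATCH
  Compare pos 2 ('m') with pos 3 ('j'): MISMATCH
Result: not a palindrome

0


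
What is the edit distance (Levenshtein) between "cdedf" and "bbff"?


Computing edit distance: "cdedf" -> "bbff"
DP table:
           b    b    f    f
      0    1    2    3    4
  c   1    1    2    3    4
  d   2    2    2    3    4
  e   3    3    3    3    4
  d   4    4    4    4    4
  f   5    5    5    4    4
Edit distance = dp[5][4] = 4

4


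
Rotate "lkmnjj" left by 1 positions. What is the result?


Input: "lkmnjj", rotate left by 1
First 1 characters: "l"
Remaining characters: "kmnjj"
Concatenate remaining + first: "kmnjj" + "l" = "kmnjjl"

kmnjjl


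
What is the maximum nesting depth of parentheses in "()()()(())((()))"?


Input: "()()()(())((()))"
Tracking depth:
  Position 0 '(': depth becomes 1
  Position 1 ')': depth becomes 0
  Position 2 '(': depth becomes 1
  Position 3 ')': depth becomes 0
  Position 4 '(': depth becomes 1
  Position 5 ')': depth becomes 0
  Position 6 '(': depth becomes 1
  Position 7 '(': depth becomes 2
  Position 8 ')': depth becomes 1
  Position 9 ')': depth becomes 0
  Position 10 '(': depth becomes 1
  Position 11 '(': depth becomes 2
  Position 12 '(': depth becomes 3
  Position 13 ')': depth becomes 2
  Position 14 ')': depth becomes 1
  Position 15 ')': depth becomes 0
Maximum depth reached: 3

3


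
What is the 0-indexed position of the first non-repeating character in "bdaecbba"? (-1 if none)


Input: bdaecbba
Character frequencies:
  'a': 2
  'b': 3
  'c': 1
  'd': 1
  'e': 1
Scanning left to right for freq == 1:
  Position 0 ('b'): freq=3, skip
  Position 1 ('d'): unique! => answer = 1

1


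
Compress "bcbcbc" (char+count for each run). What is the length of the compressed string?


Input: bcbcbc
Runs:
  'b' x 1 => "b1"
  'c' x 1 => "c1"
  'b' x 1 => "b1"
  'c' x 1 => "c1"
  'b' x 1 => "b1"
  'c' x 1 => "c1"
Compressed: "b1c1b1c1b1c1"
Compressed length: 12

12


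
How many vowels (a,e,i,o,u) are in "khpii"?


Input: khpii
Checking each character:
  'k' at position 0: consonant
  'h' at position 1: consonant
  'p' at position 2: consonant
  'i' at position 3: vowel (running total: 1)
  'i' at position 4: vowel (running total: 2)
Total vowels: 2

2


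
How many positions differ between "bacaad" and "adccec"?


Comparing "bacaad" and "adccec" position by position:
  Position 0: 'b' vs 'a' => DIFFER
  Position 1: 'a' vs 'd' => DIFFER
  Position 2: 'c' vs 'c' => same
  Position 3: 'a' vs 'c' => DIFFER
  Position 4: 'a' vs 'e' => DIFFER
  Position 5: 'd' vs 'c' => DIFFER
Positions that differ: 5

5


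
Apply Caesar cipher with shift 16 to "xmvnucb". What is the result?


Caesar cipher: shift "xmvnucb" by 16
  'x' (pos 23) + 16 = pos 13 = 'n'
  'm' (pos 12) + 16 = pos 2 = 'c'
  'v' (pos 21) + 16 = pos 11 = 'l'
  'n' (pos 13) + 16 = pos 3 = 'd'
  'u' (pos 20) + 16 = pos 10 = 'k'
  'c' (pos 2) + 16 = pos 18 = 's'
  'b' (pos 1) + 16 = pos 17 = 'r'
Result: ncldksr

ncldksr


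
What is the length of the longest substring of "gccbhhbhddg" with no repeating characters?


Input: "gccbhhbhddg"
Sliding window (track last position of each char):
  Position 0 ('g'): window [0,0] length 1 -- new best
  Position 1 ('c'): window [0,1] length 2 -- new best
  Position 2 ('c'): repeat (last at 1), move window start to 2
  Position 2 ('c'): window [2,2] length 1
  Position 3 ('b'): window [2,3] length 2
  Position 4 ('h'): window [2,4] length 3 -- new best
  Position 5 ('h'): repeat (last at 4), move window start to 5
  Position 5 ('h'): window [5,5] length 1
  Position 6 ('b'): window [5,6] length 2
  Position 7 ('h'): repeat (last at 5), move window start to 6
  Position 7 ('h'): window [6,7] length 2
  Position 8 ('d'): window [6,8] length 3
  Position 9 ('d'): repeat (last at 8), move window start to 9
  Position 9 ('d'): window [9,9] length 1
  Position 10 ('g'): window [9,10] length 2
Longest substring with no repeats: "cbh" with length 3

3


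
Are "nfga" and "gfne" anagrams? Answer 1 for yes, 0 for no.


Strings: "nfga", "gfne"
Sorted first:  afgn
Sorted second: efgn
Differ at position 0: 'a' vs 'e' => not anagrams

0


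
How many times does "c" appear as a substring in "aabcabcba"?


Searching for "c" in "aabcabcba"
Scanning each position:
  Position 0: "a" => no
  Position 1: "a" => no
  Position 2: "b" => no
  Position 3: "c" => MATCH
  Position 4: "a" => no
  Position 5: "b" => no
  Position 6: "c" => MATCH
  Position 7: "b" => no
  Position 8: "a" => no
Total occurrences: 2

2


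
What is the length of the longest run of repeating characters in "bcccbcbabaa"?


Input: "bcccbcbabaa"
Scanning for longest run:
  Position 1 ('c'): new char, reset run to 1
  Position 2 ('c'): continues run of 'c', length=2
  Position 3 ('c'): continues run of 'c', length=3
  Position 4 ('b'): new char, reset run to 1
  Position 5 ('c'): new char, reset run to 1
  Position 6 ('b'): new char, reset run to 1
  Position 7 ('a'): new char, reset run to 1
  Position 8 ('b'): new char, reset run to 1
  Position 9 ('a'): new char, reset run to 1
  Position 10 ('a'): continues run of 'a', length=2
Longest run: 'c' with length 3

3


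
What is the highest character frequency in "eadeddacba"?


Input: eadeddacba
Character counts:
  'a': 3
  'b': 1
  'c': 1
  'd': 3
  'e': 2
Maximum frequency: 3

3


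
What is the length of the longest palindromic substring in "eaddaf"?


Input: "eaddaf"
Checking substrings for palindromes:
  [1:5] "adda" (len 4) => palindrome
  [2:4] "dd" (len 2) => palindrome
Longest palindromic substring: "adda" with length 4

4


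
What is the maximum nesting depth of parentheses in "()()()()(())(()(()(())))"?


Input: "()()()()(())(()(()(())))"
Tracking depth:
  Position 0 '(': depth becomes 1
  Position 1 ')': depth becomes 0
  Position 2 '(': depth becomes 1
  Position 3 ')': depth becomes 0
  Position 4 '(': depth becomes 1
  Position 5 ')': depth becomes 0
  Position 6 '(': depth becomes 1
  Position 7 ')': depth becomes 0
  Position 8 '(': depth becomes 1
  Position 9 '(': depth becomes 2
  Position 10 ')': depth becomes 1
  Position 11 ')': depth becomes 0
  Position 12 '(': depth becomes 1
  Position 13 '(': depth becomes 2
  Position 14 ')': depth becomes 1
  Position 15 '(': depth becomes 2
  Position 16 '(': depth becomes 3
  Position 17 ')': depth becomes 2
  Position 18 '(': depth becomes 3
  Position 19 '(': depth becomes 4
  Position 20 ')': depth becomes 3
  Position 21 ')': depth becomes 2
  Position 22 ')': depth becomes 1
  Position 23 ')': depth becomes 0
Maximum depth reached: 4

4


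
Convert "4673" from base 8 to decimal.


Input: "4673" in base 8
Positional expansion:
  Digit '4' (value 4) x 8^3 = 2048
  Digit '6' (value 6) x 8^2 = 384
  Digit '7' (value 7) x 8^1 = 56
  Digit '3' (value 3) x 8^0 = 3
Sum = 2491

2491


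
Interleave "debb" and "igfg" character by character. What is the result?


Interleaving "debb" and "igfg":
  Position 0: 'd' from first, 'i' from second => "di"
  Position 1: 'e' from first, 'g' from second => "eg"
  Position 2: 'b' from first, 'f' from second => "bf"
  Position 3: 'b' from first, 'g' from second => "bg"
Result: diegbfbg

diegbfbg


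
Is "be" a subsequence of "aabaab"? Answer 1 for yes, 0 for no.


Check if "be" is a subsequence of "aabaab"
Greedy scan:
  Position 0 ('a'): no match needed
  Position 1 ('a'): no match needed
  Position 2 ('b'): matches sub[0] = 'b'
  Position 3 ('a'): no match needed
  Position 4 ('a'): no match needed
  Position 5 ('b'): no match needed
Only matched 1/2 characters => not a subsequence

0


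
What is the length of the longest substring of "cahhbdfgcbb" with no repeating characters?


Input: "cahhbdfgcbb"
Sliding window (track last position of each char):
  Position 0 ('c'): window [0,0] length 1 -- new best
  Position 1 ('a'): window [0,1] length 2 -- new best
  Position 2 ('h'): window [0,2] length 3 -- new best
  Position 3 ('h'): repeat (last at 2), move window start to 3
  Position 3 ('h'): window [3,3] length 1
  Position 4 ('b'): window [3,4] length 2
  Position 5 ('d'): window [3,5] length 3
  Position 6 ('f'): window [3,6] length 4 -- new best
  Position 7 ('g'): window [3,7] length 5 -- new best
  Position 8 ('c'): window [3,8] length 6 -- new best
  Position 9 ('b'): repeat (last at 4), move window start to 5
  Position 9 ('b'): window [5,9] length 5
  Position 10 ('b'): repeat (last at 9), move window start to 10
  Position 10 ('b'): window [10,10] length 1
Longest substring with no repeats: "hbdfgc" with length 6

6


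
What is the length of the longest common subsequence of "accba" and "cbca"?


LCS of "accba" and "cbca"
DP table:
           c    b    c    a
      0    0    0    0    0
  a   0    0    0    0    1
  c   0    1    1    1    1
  c   0    1    1    2    2
  b   0    1    2    2    2
  a   0    1    2    2    3
LCS length = dp[5][4] = 3

3


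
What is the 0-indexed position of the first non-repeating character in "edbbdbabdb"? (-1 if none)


Input: edbbdbabdb
Character frequencies:
  'a': 1
  'b': 5
  'd': 3
  'e': 1
Scanning left to right for freq == 1:
  Position 0 ('e'): unique! => answer = 0

0


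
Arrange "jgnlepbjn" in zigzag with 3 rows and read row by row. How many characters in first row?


Zigzag "jgnlepbjn" into 3 rows:
Placing characters:
  'j' => row 0
  'g' => row 1
  'n' => row 2
  'l' => row 1
  'e' => row 0
  'p' => row 1
  'b' => row 2
  'j' => row 1
  'n' => row 0
Rows:
  Row 0: "jen"
  Row 1: "glpj"
  Row 2: "nb"
First row length: 3

3


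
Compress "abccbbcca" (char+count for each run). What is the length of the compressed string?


Input: abccbbcca
Runs:
  'a' x 1 => "a1"
  'b' x 1 => "b1"
  'c' x 2 => "c2"
  'b' x 2 => "b2"
  'c' x 2 => "c2"
  'a' x 1 => "a1"
Compressed: "a1b1c2b2c2a1"
Compressed length: 12

12


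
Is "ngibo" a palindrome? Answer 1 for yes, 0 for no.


Input: ngibo
Reversed: obign
  Compare pos 0 ('n') with pos 4 ('o'): MISMATCH
  Compare pos 1 ('g') with pos 3 ('b'): MISMATCH
Result: not a palindrome

0


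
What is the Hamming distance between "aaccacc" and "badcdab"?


Comparing "aaccacc" and "badcdab" position by position:
  Position 0: 'a' vs 'b' => differ
  Position 1: 'a' vs 'a' => same
  Position 2: 'c' vs 'd' => differ
  Position 3: 'c' vs 'c' => same
  Position 4: 'a' vs 'd' => differ
  Position 5: 'c' vs 'a' => differ
  Position 6: 'c' vs 'b' => differ
Total differences (Hamming distance): 5

5


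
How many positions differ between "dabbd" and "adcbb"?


Comparing "dabbd" and "adcbb" position by position:
  Position 0: 'd' vs 'a' => DIFFER
  Position 1: 'a' vs 'd' => DIFFER
  Position 2: 'b' vs 'c' => DIFFER
  Position 3: 'b' vs 'b' => same
  Position 4: 'd' vs 'b' => DIFFER
Positions that differ: 4

4


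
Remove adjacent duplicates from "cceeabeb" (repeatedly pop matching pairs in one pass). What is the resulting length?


Input: cceeabeb
Stack-based adjacent duplicate removal:
  Read 'c': push. Stack: c
  Read 'c': matches stack top 'c' => pop. Stack: (empty)
  Read 'e': push. Stack: e
  Read 'e': matches stack top 'e' => pop. Stack: (empty)
  Read 'a': push. Stack: a
  Read 'b': push. Stack: ab
  Read 'e': push. Stack: abe
  Read 'b': push. Stack: abeb
Final stack: "abeb" (length 4)

4


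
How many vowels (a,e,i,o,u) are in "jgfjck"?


Input: jgfjck
Checking each character:
  'j' at position 0: consonant
  'g' at position 1: consonant
  'f' at position 2: consonant
  'j' at position 3: consonant
  'c' at position 4: consonant
  'k' at position 5: consonant
Total vowels: 0

0


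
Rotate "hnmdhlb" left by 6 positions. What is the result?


Input: "hnmdhlb", rotate left by 6
First 6 characters: "hnmdhl"
Remaining characters: "b"
Concatenate remaining + first: "b" + "hnmdhl" = "bhnmdhl"

bhnmdhl


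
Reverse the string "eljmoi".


Input: eljmoi
Reading characters right to left:
  Position 5: 'i'
  Position 4: 'o'
  Position 3: 'm'
  Position 2: 'j'
  Position 1: 'l'
  Position 0: 'e'
Reversed: iomjle

iomjle


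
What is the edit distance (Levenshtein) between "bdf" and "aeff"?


Computing edit distance: "bdf" -> "aeff"
DP table:
           a    e    f    f
      0    1    2    3    4
  b   1    1    2    3    4
  d   2    2    2    3    4
  f   3    3    3    2    3
Edit distance = dp[3][4] = 3

3


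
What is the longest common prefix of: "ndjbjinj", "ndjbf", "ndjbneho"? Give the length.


Words: ndjbjinj, ndjbf, ndjbneho
  Position 0: all 'n' => match
  Position 1: all 'd' => match
  Position 2: all 'j' => match
  Position 3: all 'b' => match
  Position 4: ('j', 'f', 'n') => mismatch, stop
LCP = "ndjb" (length 4)

4


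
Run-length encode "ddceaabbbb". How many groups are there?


Input: ddceaabbbb
Scanning for consecutive runs:
  Group 1: 'd' x 2 (positions 0-1)
  Group 2: 'c' x 1 (positions 2-2)
  Group 3: 'e' x 1 (positions 3-3)
  Group 4: 'a' x 2 (positions 4-5)
  Group 5: 'b' x 4 (positions 6-9)
Total groups: 5

5


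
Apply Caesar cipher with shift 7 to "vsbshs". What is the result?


Caesar cipher: shift "vsbshs" by 7
  'v' (pos 21) + 7 = pos 2 = 'c'
  's' (pos 18) + 7 = pos 25 = 'z'
  'b' (pos 1) + 7 = pos 8 = 'i'
  's' (pos 18) + 7 = pos 25 = 'z'
  'h' (pos 7) + 7 = pos 14 = 'o'
  's' (pos 18) + 7 = pos 25 = 'z'
Result: czizoz

czizoz


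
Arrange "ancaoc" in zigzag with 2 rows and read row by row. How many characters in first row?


Zigzag "ancaoc" into 2 rows:
Placing characters:
  'a' => row 0
  'n' => row 1
  'c' => row 0
  'a' => row 1
  'o' => row 0
  'c' => row 1
Rows:
  Row 0: "aco"
  Row 1: "nac"
First row length: 3

3


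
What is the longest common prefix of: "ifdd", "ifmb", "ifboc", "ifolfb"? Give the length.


Words: ifdd, ifmb, ifboc, ifolfb
  Position 0: all 'i' => match
  Position 1: all 'f' => match
  Position 2: ('d', 'm', 'b', 'o') => mismatch, stop
LCP = "if" (length 2)

2


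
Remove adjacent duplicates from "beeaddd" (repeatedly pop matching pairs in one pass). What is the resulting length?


Input: beeaddd
Stack-based adjacent duplicate removal:
  Read 'b': push. Stack: b
  Read 'e': push. Stack: be
  Read 'e': matches stack top 'e' => pop. Stack: b
  Read 'a': push. Stack: ba
  Read 'd': push. Stack: bad
  Read 'd': matches stack top 'd' => pop. Stack: ba
  Read 'd': push. Stack: bad
Final stack: "bad" (length 3)

3


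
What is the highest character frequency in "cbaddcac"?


Input: cbaddcac
Character counts:
  'a': 2
  'b': 1
  'c': 3
  'd': 2
Maximum frequency: 3

3


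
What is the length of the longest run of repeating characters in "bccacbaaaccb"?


Input: "bccacbaaaccb"
Scanning for longest run:
  Position 1 ('c'): new char, reset run to 1
  Position 2 ('c'): continues run of 'c', length=2
  Position 3 ('a'): new char, reset run to 1
  Position 4 ('c'): new char, reset run to 1
  Position 5 ('b'): new char, reset run to 1
  Position 6 ('a'): new char, reset run to 1
  Position 7 ('a'): continues run of 'a', length=2
  Position 8 ('a'): continues run of 'a', length=3
  Position 9 ('c'): new char, reset run to 1
  Position 10 ('c'): continues run of 'c', length=2
  Position 11 ('b'): new char, reset run to 1
Longest run: 'a' with length 3

3


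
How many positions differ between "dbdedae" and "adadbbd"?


Comparing "dbdedae" and "adadbbd" position by position:
  Position 0: 'd' vs 'a' => DIFFER
  Position 1: 'b' vs 'd' => DIFFER
  Position 2: 'd' vs 'a' => DIFFER
  Position 3: 'e' vs 'd' => DIFFER
  Position 4: 'd' vs 'b' => DIFFER
  Position 5: 'a' vs 'b' => DIFFER
  Position 6: 'e' vs 'd' => DIFFER
Positions that differ: 7

7


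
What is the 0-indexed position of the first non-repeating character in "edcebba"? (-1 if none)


Input: edcebba
Character frequencies:
  'a': 1
  'b': 2
  'c': 1
  'd': 1
  'e': 2
Scanning left to right for freq == 1:
  Position 0 ('e'): freq=2, skip
  Position 1 ('d'): unique! => answer = 1

1


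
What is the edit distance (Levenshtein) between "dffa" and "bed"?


Computing edit distance: "dffa" -> "bed"
DP table:
           b    e    d
      0    1    2    3
  d   1    1    2    2
  f   2    2    2    3
  f   3    3    3    3
  a   4    4    4    4
Edit distance = dp[4][3] = 4

4


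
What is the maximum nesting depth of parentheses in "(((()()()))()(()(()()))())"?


Input: "(((()()()))()(()(()()))())"
Tracking depth:
  Position 0 '(': depth becomes 1
  Position 1 '(': depth becomes 2
  Position 2 '(': depth becomes 3
  Position 3 '(': depth becomes 4
  Position 4 ')': depth becomes 3
  Position 5 '(': depth becomes 4
  Position 6 ')': depth becomes 3
  Position 7 '(': depth becomes 4
  Position 8 ')': depth becomes 3
  Position 9 ')': depth becomes 2
  Position 10 ')': depth becomes 1
  Position 11 '(': depth becomes 2
  Position 12 ')': depth becomes 1
  Position 13 '(': depth becomes 2
  Position 14 '(': depth becomes 3
  Position 15 ')': depth becomes 2
  Position 16 '(': depth becomes 3
  Position 17 '(': depth becomes 4
  Position 18 ')': depth becomes 3
  Position 19 '(': depth becomes 4
  Position 20 ')': depth becomes 3
  Position 21 ')': depth becomes 2
  Position 22 ')': depth becomes 1
  Position 23 '(': depth becomes 2
  Position 24 ')': depth becomes 1
  Position 25 ')': depth becomes 0
Maximum depth reached: 4

4


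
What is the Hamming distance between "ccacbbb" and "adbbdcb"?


Comparing "ccacbbb" and "adbbdcb" position by position:
  Position 0: 'c' vs 'a' => differ
  Position 1: 'c' vs 'd' => differ
  Position 2: 'a' vs 'b' => differ
  Position 3: 'c' vs 'b' => differ
  Position 4: 'b' vs 'd' => differ
  Position 5: 'b' vs 'c' => differ
  Position 6: 'b' vs 'b' => same
Total differences (Hamming distance): 6

6


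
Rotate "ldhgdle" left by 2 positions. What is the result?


Input: "ldhgdle", rotate left by 2
First 2 characters: "ld"
Remaining characters: "hgdle"
Concatenate remaining + first: "hgdle" + "ld" = "hgdleld"

hgdleld


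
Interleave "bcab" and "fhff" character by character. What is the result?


Interleaving "bcab" and "fhff":
  Position 0: 'b' from first, 'f' from second => "bf"
  Position 1: 'c' from first, 'h' from second => "ch"
  Position 2: 'a' from first, 'f' from second => "af"
  Position 3: 'b' from first, 'f' from second => "bf"
Result: bfchafbf

bfchafbf


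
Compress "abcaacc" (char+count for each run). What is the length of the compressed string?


Input: abcaacc
Runs:
  'a' x 1 => "a1"
  'b' x 1 => "b1"
  'c' x 1 => "c1"
  'a' x 2 => "a2"
  'c' x 2 => "c2"
Compressed: "a1b1c1a2c2"
Compressed length: 10

10


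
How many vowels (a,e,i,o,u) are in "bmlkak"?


Input: bmlkak
Checking each character:
  'b' at position 0: consonant
  'm' at position 1: consonant
  'l' at position 2: consonant
  'k' at position 3: consonant
  'a' at position 4: vowel (running total: 1)
  'k' at position 5: consonant
Total vowels: 1

1


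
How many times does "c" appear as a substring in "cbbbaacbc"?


Searching for "c" in "cbbbaacbc"
Scanning each position:
  Position 0: "c" => MATCH
  Position 1: "b" => no
  Position 2: "b" => no
  Position 3: "b" => no
  Position 4: "a" => no
  Position 5: "a" => no
  Position 6: "c" => MATCH
  Position 7: "b" => no
  Position 8: "c" => MATCH
Total occurrences: 3

3


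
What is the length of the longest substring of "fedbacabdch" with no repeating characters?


Input: "fedbacabdch"
Sliding window (track last position of each char):
  Position 0 ('f'): window [0,0] length 1 -- new best
  Position 1 ('e'): window [0,1] length 2 -- new best
  Position 2 ('d'): window [0,2] length 3 -- new best
  Position 3 ('b'): window [0,3] length 4 -- new best
  Position 4 ('a'): window [0,4] length 5 -- new best
  Position 5 ('c'): window [0,5] length 6 -- new best
  Position 6 ('a'): repeat (last at 4), move window start to 5
  Position 6 ('a'): window [5,6] length 2
  Position 7 ('b'): window [5,7] length 3
  Position 8 ('d'): window [5,8] length 4
  Position 9 ('c'): repeat (last at 5), move window start to 6
  Position 9 ('c'): window [6,9] length 4
  Position 10 ('h'): window [6,10] length 5
Longest substring with no repeats: "fedbac" with length 6

6


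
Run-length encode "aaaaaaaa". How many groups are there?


Input: aaaaaaaa
Scanning for consecutive runs:
  Group 1: 'a' x 8 (positions 0-7)
Total groups: 1

1


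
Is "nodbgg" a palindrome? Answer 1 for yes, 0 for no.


Input: nodbgg
Reversed: ggbdon
  Compare pos 0 ('n') with pos 5 ('g'): MISMATCH
  Compare pos 1 ('o') with pos 4 ('g'): MISMATCH
  Compare pos 2 ('d') with pos 3 ('b'): MISMATCH
Result: not a palindrome

0


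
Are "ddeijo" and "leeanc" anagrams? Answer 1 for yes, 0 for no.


Strings: "ddeijo", "leeanc"
Sorted first:  ddeijo
Sorted second: aceeln
Differ at position 0: 'd' vs 'a' => not anagrams

0


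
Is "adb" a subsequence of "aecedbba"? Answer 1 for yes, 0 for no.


Check if "adb" is a subsequence of "aecedbba"
Greedy scan:
  Position 0 ('a'): matches sub[0] = 'a'
  Position 1 ('e'): no match needed
  Position 2 ('c'): no match needed
  Position 3 ('e'): no match needed
  Position 4 ('d'): matches sub[1] = 'd'
  Position 5 ('b'): matches sub[2] = 'b'
  Position 6 ('b'): no match needed
  Position 7 ('a'): no match needed
All 3 characters matched => is a subsequence

1


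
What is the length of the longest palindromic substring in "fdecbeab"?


Input: "fdecbeab"
Checking substrings for palindromes:
  No multi-char palindromic substrings found
Longest palindromic substring: "f" with length 1

1


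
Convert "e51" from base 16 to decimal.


Input: "e51" in base 16
Positional expansion:
  Digit 'e' (value 14) x 16^2 = 3584
  Digit '5' (value 5) x 16^1 = 80
  Digit '1' (value 1) x 16^0 = 1
Sum = 3665

3665


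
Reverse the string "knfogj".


Input: knfogj
Reading characters right to left:
  Position 5: 'j'
  Position 4: 'g'
  Position 3: 'o'
  Position 2: 'f'
  Position 1: 'n'
  Position 0: 'k'
Reversed: jgofnk

jgofnk


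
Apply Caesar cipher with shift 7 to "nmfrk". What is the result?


Caesar cipher: shift "nmfrk" by 7
  'n' (pos 13) + 7 = pos 20 = 'u'
  'm' (pos 12) + 7 = pos 19 = 't'
  'f' (pos 5) + 7 = pos 12 = 'm'
  'r' (pos 17) + 7 = pos 24 = 'y'
  'k' (pos 10) + 7 = pos 17 = 'r'
Result: utmyr

utmyr


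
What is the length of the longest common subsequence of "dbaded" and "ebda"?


LCS of "dbaded" and "ebda"
DP table:
           e    b    d    a
      0    0    0    0    0
  d   0    0    0    1    1
  b   0    0    1    1    1
  a   0    0    1    1    2
  d   0    0    1    2    2
  e   0    1    1    2    2
  d   0    1    1    2    2
LCS length = dp[6][4] = 2

2


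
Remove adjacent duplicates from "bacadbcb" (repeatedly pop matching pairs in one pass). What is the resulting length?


Input: bacadbcb
Stack-based adjacent duplicate removal:
  Read 'b': push. Stack: b
  Read 'a': push. Stack: ba
  Read 'c': push. Stack: bac
  Read 'a': push. Stack: baca
  Read 'd': push. Stack: bacad
  Read 'b': push. Stack: bacadb
  Read 'c': push. Stack: bacadbc
  Read 'b': push. Stack: bacadbcb
Final stack: "bacadbcb" (length 8)

8


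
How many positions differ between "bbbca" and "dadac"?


Comparing "bbbca" and "dadac" position by position:
  Position 0: 'b' vs 'd' => DIFFER
  Position 1: 'b' vs 'a' => DIFFER
  Position 2: 'b' vs 'd' => DIFFER
  Position 3: 'c' vs 'a' => DIFFER
  Position 4: 'a' vs 'c' => DIFFER
Positions that differ: 5

5


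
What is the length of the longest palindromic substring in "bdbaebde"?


Input: "bdbaebde"
Checking substrings for palindromes:
  [0:3] "bdb" (len 3) => palindrome
Longest palindromic substring: "bdb" with length 3

3


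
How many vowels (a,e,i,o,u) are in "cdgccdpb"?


Input: cdgccdpb
Checking each character:
  'c' at position 0: consonant
  'd' at position 1: consonant
  'g' at position 2: consonant
  'c' at position 3: consonant
  'c' at position 4: consonant
  'd' at position 5: consonant
  'p' at position 6: consonant
  'b' at position 7: consonant
Total vowels: 0

0


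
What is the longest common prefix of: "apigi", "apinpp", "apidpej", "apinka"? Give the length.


Words: apigi, apinpp, apidpej, apinka
  Position 0: all 'a' => match
  Position 1: all 'p' => match
  Position 2: all 'i' => match
  Position 3: ('g', 'n', 'd', 'n') => mismatch, stop
LCP = "api" (length 3)

3


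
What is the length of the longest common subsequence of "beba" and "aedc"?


LCS of "beba" and "aedc"
DP table:
           a    e    d    c
      0    0    0    0    0
  b   0    0    0    0    0
  e   0    0    1    1    1
  b   0    0    1    1    1
  a   0    1    1    1    1
LCS length = dp[4][4] = 1

1


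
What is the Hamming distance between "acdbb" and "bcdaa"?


Comparing "acdbb" and "bcdaa" position by position:
  Position 0: 'a' vs 'b' => differ
  Position 1: 'c' vs 'c' => same
  Position 2: 'd' vs 'd' => same
  Position 3: 'b' vs 'a' => differ
  Position 4: 'b' vs 'a' => differ
Total differences (Hamming distance): 3

3


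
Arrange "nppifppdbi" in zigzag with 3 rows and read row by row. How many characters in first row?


Zigzag "nppifppdbi" into 3 rows:
Placing characters:
  'n' => row 0
  'p' => row 1
  'p' => row 2
  'i' => row 1
  'f' => row 0
  'p' => row 1
  'p' => row 2
  'd' => row 1
  'b' => row 0
  'i' => row 1
Rows:
  Row 0: "nfb"
  Row 1: "pipdi"
  Row 2: "pp"
First row length: 3

3


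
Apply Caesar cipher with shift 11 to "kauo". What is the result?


Caesar cipher: shift "kauo" by 11
  'k' (pos 10) + 11 = pos 21 = 'v'
  'a' (pos 0) + 11 = pos 11 = 'l'
  'u' (pos 20) + 11 = pos 5 = 'f'
  'o' (pos 14) + 11 = pos 25 = 'z'
Result: vlfz

vlfz


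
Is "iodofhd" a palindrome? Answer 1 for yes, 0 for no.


Input: iodofhd
Reversed: dhfodoi
  Compare pos 0 ('i') with pos 6 ('d'): MISMATCH
  Compare pos 1 ('o') with pos 5 ('h'): MISMATCH
  Compare pos 2 ('d') with pos 4 ('f'): MISMATCH
Result: not a palindrome

0


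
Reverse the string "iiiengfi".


Input: iiiengfi
Reading characters right to left:
  Position 7: 'i'
  Position 6: 'f'
  Position 5: 'g'
  Position 4: 'n'
  Position 3: 'e'
  Position 2: 'i'
  Position 1: 'i'
  Position 0: 'i'
Reversed: ifgneiii

ifgneiii


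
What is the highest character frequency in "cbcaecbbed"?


Input: cbcaecbbed
Character counts:
  'a': 1
  'b': 3
  'c': 3
  'd': 1
  'e': 2
Maximum frequency: 3

3


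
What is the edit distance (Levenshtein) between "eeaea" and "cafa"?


Computing edit distance: "eeaea" -> "cafa"
DP table:
           c    a    f    a
      0    1    2    3    4
  e   1    1    2    3    4
  e   2    2    2    3    4
  a   3    3    2    3    3
  e   4    4    3    3    4
  a   5    5    4    4    3
Edit distance = dp[5][4] = 3

3


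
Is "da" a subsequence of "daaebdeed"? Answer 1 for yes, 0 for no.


Check if "da" is a subsequence of "daaebdeed"
Greedy scan:
  Position 0 ('d'): matches sub[0] = 'd'
  Position 1 ('a'): matches sub[1] = 'a'
  Position 2 ('a'): no match needed
  Position 3 ('e'): no match needed
  Position 4 ('b'): no match needed
  Position 5 ('d'): no match needed
  Position 6 ('e'): no match needed
  Position 7 ('e'): no match needed
  Position 8 ('d'): no match needed
All 2 characters matched => is a subsequence

1


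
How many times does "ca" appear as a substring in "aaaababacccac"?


Searching for "ca" in "aaaababacccac"
Scanning each position:
  Position 0: "aa" => no
  Position 1: "aa" => no
  Position 2: "aa" => no
  Position 3: "ab" => no
  Position 4: "ba" => no
  Position 5: "ab" => no
  Position 6: "ba" => no
  Position 7: "ac" => no
  Position 8: "cc" => no
  Position 9: "cc" => no
  Position 10: "ca" => MATCH
  Position 11: "ac" => no
Total occurrences: 1

1


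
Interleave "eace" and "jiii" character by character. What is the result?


Interleaving "eace" and "jiii":
  Position 0: 'e' from first, 'j' from second => "ej"
  Position 1: 'a' from first, 'i' from second => "ai"
  Position 2: 'c' from first, 'i' from second => "ci"
  Position 3: 'e' from first, 'i' from second => "ei"
Result: ejaiciei

ejaiciei


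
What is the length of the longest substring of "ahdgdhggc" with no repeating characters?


Input: "ahdgdhggc"
Sliding window (track last position of each char):
  Position 0 ('a'): window [0,0] length 1 -- new best
  Position 1 ('h'): window [0,1] length 2 -- new best
  Position 2 ('d'): window [0,2] length 3 -- new best
  Position 3 ('g'): window [0,3] length 4 -- new best
  Position 4 ('d'): repeat (last at 2), move window start to 3
  Position 4 ('d'): window [3,4] length 2
  Position 5 ('h'): window [3,5] length 3
  Position 6 ('g'): repeat (last at 3), move window start to 4
  Position 6 ('g'): window [4,6] length 3
  Position 7 ('g'): repeat (last at 6), move window start to 7
  Position 7 ('g'): window [7,7] length 1
  Position 8 ('c'): window [7,8] length 2
Longest substring with no repeats: "ahdg" with length 4

4


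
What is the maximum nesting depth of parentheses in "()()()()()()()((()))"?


Input: "()()()()()()()((()))"
Tracking depth:
  Position 0 '(': depth becomes 1
  Position 1 ')': depth becomes 0
  Position 2 '(': depth becomes 1
  Position 3 ')': depth becomes 0
  Position 4 '(': depth becomes 1
  Position 5 ')': depth becomes 0
  Position 6 '(': depth becomes 1
  Position 7 ')': depth becomes 0
  Position 8 '(': depth becomes 1
  Position 9 ')': depth becomes 0
  Position 10 '(': depth becomes 1
  Position 11 ')': depth becomes 0
  Position 12 '(': depth becomes 1
  Position 13 ')': depth becomes 0
  Position 14 '(': depth becomes 1
  Position 15 '(': depth becomes 2
  Position 16 '(': depth becomes 3
  Position 17 ')': depth becomes 2
  Position 18 ')': depth becomes 1
  Position 19 ')': depth becomes 0
Maximum depth reached: 3

3


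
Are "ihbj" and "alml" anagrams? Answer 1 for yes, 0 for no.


Strings: "ihbj", "alml"
Sorted first:  bhij
Sorted second: allm
Differ at position 0: 'b' vs 'a' => not anagrams

0


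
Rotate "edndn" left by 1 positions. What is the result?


Input: "edndn", rotate left by 1
First 1 characters: "e"
Remaining characters: "dndn"
Concatenate remaining + first: "dndn" + "e" = "dndne"

dndne


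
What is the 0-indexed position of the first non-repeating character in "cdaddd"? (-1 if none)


Input: cdaddd
Character frequencies:
  'a': 1
  'c': 1
  'd': 4
Scanning left to right for freq == 1:
  Position 0 ('c'): unique! => answer = 0

0


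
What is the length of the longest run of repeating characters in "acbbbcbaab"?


Input: "acbbbcbaab"
Scanning for longest run:
  Position 1 ('c'): new char, reset run to 1
  Position 2 ('b'): new char, reset run to 1
  Position 3 ('b'): continues run of 'b', length=2
  Position 4 ('b'): continues run of 'b', length=3
  Position 5 ('c'): new char, reset run to 1
  Position 6 ('b'): new char, reset run to 1
  Position 7 ('a'): new char, reset run to 1
  Position 8 ('a'): continues run of 'a', length=2
  Position 9 ('b'): new char, reset run to 1
Longest run: 'b' with length 3

3


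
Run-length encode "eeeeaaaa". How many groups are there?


Input: eeeeaaaa
Scanning for consecutive runs:
  Group 1: 'e' x 4 (positions 0-3)
  Group 2: 'a' x 4 (positions 4-7)
Total groups: 2

2


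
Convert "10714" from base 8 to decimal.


Input: "10714" in base 8
Positional expansion:
  Digit '1' (value 1) x 8^4 = 4096
  Digit '0' (value 0) x 8^3 = 0
  Digit '7' (value 7) x 8^2 = 448
  Digit '1' (value 1) x 8^1 = 8
  Digit '4' (value 4) x 8^0 = 4
Sum = 4556

4556


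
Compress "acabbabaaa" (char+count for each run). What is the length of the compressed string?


Input: acabbabaaa
Runs:
  'a' x 1 => "a1"
  'c' x 1 => "c1"
  'a' x 1 => "a1"
  'b' x 2 => "b2"
  'a' x 1 => "a1"
  'b' x 1 => "b1"
  'a' x 3 => "a3"
Compressed: "a1c1a1b2a1b1a3"
Compressed length: 14

14


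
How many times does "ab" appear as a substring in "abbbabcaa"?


Searching for "ab" in "abbbabcaa"
Scanning each position:
  Position 0: "ab" => MATCH
  Position 1: "bb" => no
  Position 2: "bb" => no
  Position 3: "ba" => no
  Position 4: "ab" => MATCH
  Position 5: "bc" => no
  Position 6: "ca" => no
  Position 7: "aa" => no
Total occurrences: 2

2


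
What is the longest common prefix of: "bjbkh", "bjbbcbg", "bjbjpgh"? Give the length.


Words: bjbkh, bjbbcbg, bjbjpgh
  Position 0: all 'b' => match
  Position 1: all 'j' => match
  Position 2: all 'b' => match
  Position 3: ('k', 'b', 'j') => mismatch, stop
LCP = "bjb" (length 3)

3


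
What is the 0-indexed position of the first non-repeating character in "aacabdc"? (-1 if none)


Input: aacabdc
Character frequencies:
  'a': 3
  'b': 1
  'c': 2
  'd': 1
Scanning left to right for freq == 1:
  Position 0 ('a'): freq=3, skip
  Position 1 ('a'): freq=3, skip
  Position 2 ('c'): freq=2, skip
  Position 3 ('a'): freq=3, skip
  Position 4 ('b'): unique! => answer = 4

4


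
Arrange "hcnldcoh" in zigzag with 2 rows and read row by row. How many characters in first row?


Zigzag "hcnldcoh" into 2 rows:
Placing characters:
  'h' => row 0
  'c' => row 1
  'n' => row 0
  'l' => row 1
  'd' => row 0
  'c' => row 1
  'o' => row 0
  'h' => row 1
Rows:
  Row 0: "hndo"
  Row 1: "clch"
First row length: 4

4


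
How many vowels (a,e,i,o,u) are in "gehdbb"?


Input: gehdbb
Checking each character:
  'g' at position 0: consonant
  'e' at position 1: vowel (running total: 1)
  'h' at position 2: consonant
  'd' at position 3: consonant
  'b' at position 4: consonant
  'b' at position 5: consonant
Total vowels: 1

1


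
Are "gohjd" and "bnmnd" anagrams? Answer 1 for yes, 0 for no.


Strings: "gohjd", "bnmnd"
Sorted first:  dghjo
Sorted second: bdmnn
Differ at position 0: 'd' vs 'b' => not anagrams

0


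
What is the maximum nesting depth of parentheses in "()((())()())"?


Input: "()((())()())"
Tracking depth:
  Position 0 '(': depth becomes 1
  Position 1 ')': depth becomes 0
  Position 2 '(': depth becomes 1
  Position 3 '(': depth becomes 2
  Position 4 '(': depth becomes 3
  Position 5 ')': depth becomes 2
  Position 6 ')': depth becomes 1
  Position 7 '(': depth becomes 2
  Position 8 ')': depth becomes 1
  Position 9 '(': depth becomes 2
  Position 10 ')': depth becomes 1
  Position 11 ')': depth becomes 0
Maximum depth reached: 3

3


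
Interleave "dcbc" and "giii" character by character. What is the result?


Interleaving "dcbc" and "giii":
  Position 0: 'd' from first, 'g' from second => "dg"
  Position 1: 'c' from first, 'i' from second => "ci"
  Position 2: 'b' from first, 'i' from second => "bi"
  Position 3: 'c' from first, 'i' from second => "ci"
Result: dgcibici

dgcibici


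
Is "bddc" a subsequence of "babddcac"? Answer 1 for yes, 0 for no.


Check if "bddc" is a subsequence of "babddcac"
Greedy scan:
  Position 0 ('b'): matches sub[0] = 'b'
  Position 1 ('a'): no match needed
  Position 2 ('b'): no match needed
  Position 3 ('d'): matches sub[1] = 'd'
  Position 4 ('d'): matches sub[2] = 'd'
  Position 5 ('c'): matches sub[3] = 'c'
  Position 6 ('a'): no match needed
  Position 7 ('c'): no match needed
All 4 characters matched => is a subsequence

1


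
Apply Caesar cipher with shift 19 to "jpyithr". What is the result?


Caesar cipher: shift "jpyithr" by 19
  'j' (pos 9) + 19 = pos 2 = 'c'
  'p' (pos 15) + 19 = pos 8 = 'i'
  'y' (pos 24) + 19 = pos 17 = 'r'
  'i' (pos 8) + 19 = pos 1 = 'b'
  't' (pos 19) + 19 = pos 12 = 'm'
  'h' (pos 7) + 19 = pos 0 = 'a'
  'r' (pos 17) + 19 = pos 10 = 'k'
Result: cirbmak

cirbmak


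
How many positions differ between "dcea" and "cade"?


Comparing "dcea" and "cade" position by position:
  Position 0: 'd' vs 'c' => DIFFER
  Position 1: 'c' vs 'a' => DIFFER
  Position 2: 'e' vs 'd' => DIFFER
  Position 3: 'a' vs 'e' => DIFFER
Positions that differ: 4

4


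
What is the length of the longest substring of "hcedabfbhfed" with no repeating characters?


Input: "hcedabfbhfed"
Sliding window (track last position of each char):
  Position 0 ('h'): window [0,0] length 1 -- new best
  Position 1 ('c'): window [0,1] length 2 -- new best
  Position 2 ('e'): window [0,2] length 3 -- new best
  Position 3 ('d'): window [0,3] length 4 -- new best
  Position 4 ('a'): window [0,4] length 5 -- new best
  Position 5 ('b'): window [0,5] length 6 -- new best
  Position 6 ('f'): window [0,6] length 7 -- new best
  Position 7 ('b'): repeat (last at 5), move window start to 6
  Position 7 ('b'): window [6,7] length 2
  Position 8 ('h'): window [6,8] length 3
  Position 9 ('f'): repeat (last at 6), move window start to 7
  Position 9 ('f'): window [7,9] length 3
  Position 10 ('e'): window [7,10] length 4
  Position 11 ('d'): window [7,11] length 5
Longest substring with no repeats: "hcedabf" with length 7

7
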